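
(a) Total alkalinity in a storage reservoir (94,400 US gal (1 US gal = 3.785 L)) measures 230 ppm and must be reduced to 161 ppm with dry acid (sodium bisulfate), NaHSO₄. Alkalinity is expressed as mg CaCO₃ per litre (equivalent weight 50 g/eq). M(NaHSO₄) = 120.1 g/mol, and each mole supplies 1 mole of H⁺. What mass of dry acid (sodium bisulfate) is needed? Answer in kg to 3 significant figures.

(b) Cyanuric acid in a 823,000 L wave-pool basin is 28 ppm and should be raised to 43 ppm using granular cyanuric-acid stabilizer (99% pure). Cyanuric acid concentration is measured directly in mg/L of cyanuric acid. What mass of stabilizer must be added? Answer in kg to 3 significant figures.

(a) Volume: 94,400 US gal × 3.785 L/gal = 357,304 L.
(a) Alkalinity to neutralize: (230 − 161) = 69 mg/L as CaCO₃ × 357,304 L = 24,650 g as CaCO₃.
(a) Equivalents of H⁺ required: 24,650 ÷ 50 g/eq = 493.1 eq = 493.1 mol NaHSO₄.
(a) Mass of NaHSO₄: 493.1 × 120.1 = 59,220 g.

(b) CYA to add: (43 − 28) = 15 mg/L × 823,000 L = 12,340 g cyanuric acid.
(b) At 99% purity: 12,340 / 0.99 = 12,470 g product.

(a) 59.2 kg; (b) 12.5 kg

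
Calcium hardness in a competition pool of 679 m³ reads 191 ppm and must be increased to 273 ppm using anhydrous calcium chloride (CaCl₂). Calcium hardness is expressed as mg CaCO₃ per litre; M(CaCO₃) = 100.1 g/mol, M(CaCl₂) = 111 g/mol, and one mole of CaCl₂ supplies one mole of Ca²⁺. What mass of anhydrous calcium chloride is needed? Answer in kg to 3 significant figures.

Volume: 679 m³ = 679,000 L.
Hardness to add: (273 − 191) = 82 mg/L as CaCO₃ × 679,000 L = 55,680 g as CaCO₃.
Moles of Ca²⁺ (1 mol Ca²⁺ ≡ 1 mol CaCO₃): 55,680 / 100.1 g/mol = 556.2 mol.
Mass of CaCl₂: 556.2 × 111 = 61,740 g.

61.7 kg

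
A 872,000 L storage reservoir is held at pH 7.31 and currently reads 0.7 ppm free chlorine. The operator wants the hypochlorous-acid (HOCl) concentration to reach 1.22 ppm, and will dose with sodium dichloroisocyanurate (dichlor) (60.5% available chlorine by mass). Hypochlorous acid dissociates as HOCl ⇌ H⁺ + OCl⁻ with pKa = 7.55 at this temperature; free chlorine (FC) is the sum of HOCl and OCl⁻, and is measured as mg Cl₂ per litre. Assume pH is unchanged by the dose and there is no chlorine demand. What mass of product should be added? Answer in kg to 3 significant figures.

1.76 kg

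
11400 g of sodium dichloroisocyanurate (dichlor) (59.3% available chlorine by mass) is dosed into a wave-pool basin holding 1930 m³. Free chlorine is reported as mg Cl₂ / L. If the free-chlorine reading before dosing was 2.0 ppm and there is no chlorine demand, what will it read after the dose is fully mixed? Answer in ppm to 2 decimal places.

Volume: 1930 m³ = 1,930,000 L.
Available chlorine delivered: 11,400 g × 0.593 = 6760 g as Cl₂.
Concentration rise: 6760 g / 1,930,000 L = 3.503 mg/L = 3.50 ppm.
Final FC: 2.0 + 3.50 = 5.50 ppm.

5.50 ppm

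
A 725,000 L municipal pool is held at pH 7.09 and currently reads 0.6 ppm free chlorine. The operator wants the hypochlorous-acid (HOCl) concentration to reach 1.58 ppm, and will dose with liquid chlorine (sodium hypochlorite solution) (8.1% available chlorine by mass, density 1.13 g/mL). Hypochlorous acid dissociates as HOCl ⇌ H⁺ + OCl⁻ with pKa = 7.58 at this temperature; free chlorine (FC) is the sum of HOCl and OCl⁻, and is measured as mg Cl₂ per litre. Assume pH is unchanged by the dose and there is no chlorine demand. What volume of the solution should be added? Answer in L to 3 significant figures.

[OCl⁻]/[HOCl] = 10^(pH − pKa) = 10^(7.09 − 7.58) = 0.3236; fraction as HOCl = 1/(1 + 0.3236) = 0.7555.
Free chlorine required for 1.58 ppm HOCl: 1.58 / 0.7555 = 2.091 ppm.
FC to add: 2.091 − 0.6 = 1.491 mg/L as Cl₂.
Cl₂ equivalent: 1.491 mg/L × 725,000 L = 1081 g.
Product at 8.1% available Cl: 1081 / 0.081 = 13,350 g.
Volume: 13,350 g ÷ 1.13 g/mL = 11,810 mL.

11.8 L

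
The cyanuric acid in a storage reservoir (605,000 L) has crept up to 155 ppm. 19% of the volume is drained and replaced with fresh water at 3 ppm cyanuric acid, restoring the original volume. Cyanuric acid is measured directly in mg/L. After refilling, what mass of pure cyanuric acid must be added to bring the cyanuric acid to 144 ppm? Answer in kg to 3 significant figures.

10.8 kg

After draining 19% and refilling: 155 × 0.81 + 3 × 0.19 = 126.12 ppm.
Deficit to target: 144 − 126.12 = 17.88 mg/L.
Mass: 17.88 mg/L × 605,000 L = 10,820 g cyanuric acid.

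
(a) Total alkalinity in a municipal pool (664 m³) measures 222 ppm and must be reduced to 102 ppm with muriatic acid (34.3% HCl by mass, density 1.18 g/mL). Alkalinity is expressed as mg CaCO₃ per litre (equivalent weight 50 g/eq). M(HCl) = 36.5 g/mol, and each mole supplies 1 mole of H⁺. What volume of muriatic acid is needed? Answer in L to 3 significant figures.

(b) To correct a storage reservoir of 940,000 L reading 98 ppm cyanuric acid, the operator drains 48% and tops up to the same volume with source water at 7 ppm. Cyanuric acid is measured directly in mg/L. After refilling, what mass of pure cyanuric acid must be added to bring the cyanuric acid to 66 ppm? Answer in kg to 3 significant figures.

(a) Volume: 664 m³ = 664,000 L.
(a) Alkalinity to neutralize: (222 − 102) = 120 mg/L as CaCO₃ × 664,000 L = 79,680 g as CaCO₃.
(a) Equivalents of H⁺ required: 79,680 ÷ 50 g/eq = 1594 eq = 1594 mol HCl.
(a) Mass of HCl: 1594 × 36.5 = 58,170 g.
(a) Mass of 34.3% solution: 58,170 / 0.343 = 169,600 g.
(a) Volume: 169,600 g ÷ 1.18 g/mL = 143,700 mL.

(b) After draining 48% and refilling: 98 × 0.52 + 7 × 0.48 = 54.32 ppm.
(b) Deficit to target: 66 − 54.32 = 11.68 mg/L.
(b) Mass: 11.68 mg/L × 940,000 L = 10,980 g cyanuric acid.

(a) 144 L; (b) 11.0 kg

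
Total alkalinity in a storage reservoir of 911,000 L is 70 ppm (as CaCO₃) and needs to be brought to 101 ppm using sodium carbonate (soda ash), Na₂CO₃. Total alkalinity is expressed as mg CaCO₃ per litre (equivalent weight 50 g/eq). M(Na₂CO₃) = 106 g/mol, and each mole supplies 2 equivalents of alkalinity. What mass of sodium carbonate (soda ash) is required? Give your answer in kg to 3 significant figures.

29.9 kg

Alkalinity to add: (101 − 70) = 31 mg/L as CaCO₃ × 911,000 L = 28,240 g as CaCO₃.
Equivalents: 28,240 g ÷ 50 g/eq = 564.8 eq.
Each mole of Na₂CO₃ supplies 2 eq, so 564.8 / 2 = 282.4 mol.
Mass: 282.4 mol × 106 g/mol = 29,940 g.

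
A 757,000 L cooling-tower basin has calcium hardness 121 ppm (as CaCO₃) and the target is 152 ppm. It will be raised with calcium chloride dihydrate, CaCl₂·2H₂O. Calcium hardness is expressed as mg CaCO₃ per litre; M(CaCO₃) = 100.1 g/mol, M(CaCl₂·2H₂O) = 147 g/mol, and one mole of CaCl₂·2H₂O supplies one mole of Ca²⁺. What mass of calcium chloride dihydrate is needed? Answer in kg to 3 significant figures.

Hardness to add: (152 − 121) = 31 mg/L as CaCO₃ × 757,000 L = 23,470 g as CaCO₃.
Moles of Ca²⁺ (1 mol Ca²⁺ ≡ 1 mol CaCO₃): 23,470 / 100.1 g/mol = 234.4 mol.
Mass of CaCl₂·2H₂O: 234.4 × 147 = 34,460 g.

34.5 kg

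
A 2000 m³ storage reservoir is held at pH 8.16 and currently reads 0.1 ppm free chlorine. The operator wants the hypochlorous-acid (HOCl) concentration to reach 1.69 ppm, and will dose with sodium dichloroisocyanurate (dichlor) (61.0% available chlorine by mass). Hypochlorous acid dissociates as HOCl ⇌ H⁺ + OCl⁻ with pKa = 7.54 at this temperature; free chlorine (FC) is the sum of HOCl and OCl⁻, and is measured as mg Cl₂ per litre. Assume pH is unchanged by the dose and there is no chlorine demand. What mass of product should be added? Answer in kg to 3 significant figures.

28.3 kg

Volume: 2000 m³ = 2,000,000 L.
[OCl⁻]/[HOCl] = 10^(pH − pKa) = 10^(8.16 − 7.54) = 4.169; fraction as HOCl = 1/(1 + 4.169) = 0.1935.
Free chlorine required for 1.69 ppm HOCl: 1.69 / 0.1935 = 8.735 ppm.
FC to add: 8.735 − 0.1 = 8.635 mg/L as Cl₂.
Cl₂ equivalent: 8.635 mg/L × 2,000,000 L = 17,270 g.
Product at 61.0% available Cl: 17,270 / 0.61 = 28,310 g.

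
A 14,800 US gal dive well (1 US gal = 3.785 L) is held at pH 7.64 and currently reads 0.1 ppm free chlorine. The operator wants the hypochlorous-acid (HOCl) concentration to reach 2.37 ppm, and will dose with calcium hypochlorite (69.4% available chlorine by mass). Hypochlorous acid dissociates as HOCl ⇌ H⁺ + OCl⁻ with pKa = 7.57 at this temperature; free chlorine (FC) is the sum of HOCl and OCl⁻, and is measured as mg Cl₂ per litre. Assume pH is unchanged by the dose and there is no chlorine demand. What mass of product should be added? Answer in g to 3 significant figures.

Volume: 14,800 US gal × 3.785 L/gal = 56,018 L.
[OCl⁻]/[HOCl] = 10^(pH − pKa) = 10^(7.64 − 7.57) = 1.175; fraction as HOCl = 1/(1 + 1.175) = 0.4598.
Free chlorine required for 2.37 ppm HOCl: 2.37 / 0.4598 = 5.155 ppm.
FC to add: 5.155 − 0.1 = 5.055 mg/L as Cl₂.
Cl₂ equivalent: 5.055 mg/L × 56,018 L = 283.1 g.
Product at 69.4% available Cl: 283.1 / 0.694 = 408 g.

408 g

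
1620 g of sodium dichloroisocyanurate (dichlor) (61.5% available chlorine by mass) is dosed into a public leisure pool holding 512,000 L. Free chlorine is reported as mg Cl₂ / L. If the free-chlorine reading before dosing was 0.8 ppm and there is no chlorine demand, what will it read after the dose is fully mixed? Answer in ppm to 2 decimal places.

Available chlorine delivered: 1620 g × 0.615 = 996.3 g as Cl₂.
Concentration rise: 996.3 g / 512,000 L = 1.946 mg/L = 1.95 ppm.
Final FC: 0.8 + 1.95 = 2.75 ppm.

2.75 ppm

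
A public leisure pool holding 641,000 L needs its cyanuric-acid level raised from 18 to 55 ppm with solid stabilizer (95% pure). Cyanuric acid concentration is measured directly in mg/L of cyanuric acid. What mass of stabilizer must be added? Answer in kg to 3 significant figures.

CYA to add: (55 − 18) = 37 mg/L × 641,000 L = 23,720 g cyanuric acid.
At 95% purity: 23,720 / 0.95 = 24,970 g product.

25.0 kg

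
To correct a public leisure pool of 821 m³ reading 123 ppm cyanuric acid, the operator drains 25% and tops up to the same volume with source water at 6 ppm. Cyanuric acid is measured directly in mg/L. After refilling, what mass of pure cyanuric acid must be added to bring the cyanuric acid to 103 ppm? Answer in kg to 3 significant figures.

7.59 kg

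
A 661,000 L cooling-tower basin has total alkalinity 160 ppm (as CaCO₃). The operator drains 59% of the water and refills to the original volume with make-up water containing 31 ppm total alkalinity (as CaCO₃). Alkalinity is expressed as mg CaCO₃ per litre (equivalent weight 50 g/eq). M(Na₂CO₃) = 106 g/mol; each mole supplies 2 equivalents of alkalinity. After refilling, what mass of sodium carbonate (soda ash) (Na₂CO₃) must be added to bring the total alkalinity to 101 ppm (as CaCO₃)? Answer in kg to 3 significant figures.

After draining 59% and refilling: 160 × 0.41 + 31 × 0.59 = 83.89 ppm.
Deficit to target: 101 − 83.89 = 17.11 mg/L.
As CaCO₃: 17.11 mg/L × 661,000 L = 11,310 g; ÷ 50 g/eq ÷ 2 = 113.1 mol Na₂CO₃.
Mass: 113.1 × 106 = 11,990 g.

12.0 kg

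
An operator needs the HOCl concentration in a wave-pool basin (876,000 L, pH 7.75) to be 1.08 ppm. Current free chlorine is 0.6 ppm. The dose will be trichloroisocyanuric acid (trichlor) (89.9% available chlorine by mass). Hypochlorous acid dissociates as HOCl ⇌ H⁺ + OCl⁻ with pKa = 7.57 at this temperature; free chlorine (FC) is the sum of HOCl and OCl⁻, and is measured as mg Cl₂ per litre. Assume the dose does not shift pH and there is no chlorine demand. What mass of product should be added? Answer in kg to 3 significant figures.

[OCl⁻]/[HOCl] = 10^(pH − pKa) = 10^(7.75 − 7.57) = 1.514; fraction as HOCl = 1/(1 + 1.514) = 0.3978.
Free chlorine required for 1.08 ppm HOCl: 1.08 / 0.3978 = 2.715 ppm.
FC to add: 2.715 − 0.6 = 2.115 mg/L as Cl₂.
Cl₂ equivalent: 2.115 mg/L × 876,000 L = 1852 g.
Product at 89.9% available Cl: 1852 / 0.899 = 2061 g.

2.06 kg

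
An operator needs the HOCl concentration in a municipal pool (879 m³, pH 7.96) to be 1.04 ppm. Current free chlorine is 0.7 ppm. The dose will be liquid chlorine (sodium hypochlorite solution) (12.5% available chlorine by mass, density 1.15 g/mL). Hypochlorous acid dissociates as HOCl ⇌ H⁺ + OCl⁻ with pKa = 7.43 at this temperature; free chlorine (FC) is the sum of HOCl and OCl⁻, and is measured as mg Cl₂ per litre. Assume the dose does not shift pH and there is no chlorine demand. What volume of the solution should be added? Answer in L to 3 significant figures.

23.6 L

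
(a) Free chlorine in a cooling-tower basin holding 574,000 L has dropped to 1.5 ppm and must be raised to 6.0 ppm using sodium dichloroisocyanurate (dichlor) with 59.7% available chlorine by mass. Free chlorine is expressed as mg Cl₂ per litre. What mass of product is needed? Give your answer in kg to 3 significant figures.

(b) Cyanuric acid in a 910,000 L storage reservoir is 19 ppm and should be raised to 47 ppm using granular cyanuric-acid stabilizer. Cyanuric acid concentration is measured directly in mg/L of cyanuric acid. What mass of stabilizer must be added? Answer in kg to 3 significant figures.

(a) 4.33 kg; (b) 25.5 kg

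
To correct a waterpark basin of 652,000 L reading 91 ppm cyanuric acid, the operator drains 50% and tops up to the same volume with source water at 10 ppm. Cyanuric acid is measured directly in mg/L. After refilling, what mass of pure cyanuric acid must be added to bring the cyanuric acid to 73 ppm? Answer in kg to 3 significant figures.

14.7 kg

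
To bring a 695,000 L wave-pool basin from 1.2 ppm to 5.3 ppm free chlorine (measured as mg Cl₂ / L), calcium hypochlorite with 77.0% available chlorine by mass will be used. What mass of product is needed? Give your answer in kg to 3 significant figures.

Chlorine deficit: 5.3 − 1.2 = 4.1 ppm = 4.1 mg/L as Cl₂.
Cl₂ equivalent needed: 4.1 mg/L × 695,000 L = 2,849,000 mg = 2849 g.
Product at 77.0% available chlorine: 2849 / 0.77 = 3701 g.

3.70 kg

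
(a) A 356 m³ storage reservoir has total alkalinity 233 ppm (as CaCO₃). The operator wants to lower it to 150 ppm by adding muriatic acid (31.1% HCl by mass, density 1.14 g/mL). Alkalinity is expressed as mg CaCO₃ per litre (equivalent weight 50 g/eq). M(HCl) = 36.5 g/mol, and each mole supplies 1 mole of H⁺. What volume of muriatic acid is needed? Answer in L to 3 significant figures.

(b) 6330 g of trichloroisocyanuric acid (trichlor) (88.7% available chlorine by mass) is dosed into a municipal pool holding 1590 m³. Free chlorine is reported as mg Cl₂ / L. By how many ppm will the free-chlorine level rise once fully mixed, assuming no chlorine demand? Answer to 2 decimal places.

(a) Volume: 356 m³ = 356,000 L.
(a) Alkalinity to neutralize: (233 − 150) = 83 mg/L as CaCO₃ × 356,000 L = 29,550 g as CaCO₃.
(a) Equivalents of H⁺ required: 29,550 ÷ 50 g/eq = 591 eq = 591 mol HCl.
(a) Mass of HCl: 591 × 36.5 = 21,570 g.
(a) Mass of 31.1% solution: 21,570 / 0.311 = 69,360 g.
(a) Volume: 69,360 g ÷ 1.14 g/mL = 60,840 mL.

(b) Volume: 1590 m³ = 1,590,000 L.
(b) Available chlorine delivered: 6330 g × 0.887 = 5615 g as Cl₂.
(b) Concentration rise: 5615 g / 1,590,000 L = 3.531 mg/L = 3.53 ppm.

(a) 60.8 L; (b) 3.53 ppm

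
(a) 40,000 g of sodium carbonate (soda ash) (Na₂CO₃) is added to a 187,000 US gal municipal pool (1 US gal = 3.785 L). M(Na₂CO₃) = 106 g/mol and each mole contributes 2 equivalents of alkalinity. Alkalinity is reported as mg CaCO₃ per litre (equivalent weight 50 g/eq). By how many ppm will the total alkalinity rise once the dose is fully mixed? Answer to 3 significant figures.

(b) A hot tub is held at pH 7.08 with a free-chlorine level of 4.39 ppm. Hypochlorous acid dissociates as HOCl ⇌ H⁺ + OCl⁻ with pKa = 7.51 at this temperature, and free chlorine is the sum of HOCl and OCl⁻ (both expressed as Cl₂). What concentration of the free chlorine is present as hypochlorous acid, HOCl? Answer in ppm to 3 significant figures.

(a) 53.3 ppm; (b) 3.20 ppm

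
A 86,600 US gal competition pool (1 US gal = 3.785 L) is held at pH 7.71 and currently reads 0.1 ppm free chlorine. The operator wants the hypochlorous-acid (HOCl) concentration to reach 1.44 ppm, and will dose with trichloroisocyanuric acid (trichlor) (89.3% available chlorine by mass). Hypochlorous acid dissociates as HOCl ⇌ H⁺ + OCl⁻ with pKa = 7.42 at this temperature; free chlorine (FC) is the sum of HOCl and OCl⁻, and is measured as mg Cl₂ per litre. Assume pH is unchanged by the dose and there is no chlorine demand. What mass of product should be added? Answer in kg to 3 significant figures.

1.52 kg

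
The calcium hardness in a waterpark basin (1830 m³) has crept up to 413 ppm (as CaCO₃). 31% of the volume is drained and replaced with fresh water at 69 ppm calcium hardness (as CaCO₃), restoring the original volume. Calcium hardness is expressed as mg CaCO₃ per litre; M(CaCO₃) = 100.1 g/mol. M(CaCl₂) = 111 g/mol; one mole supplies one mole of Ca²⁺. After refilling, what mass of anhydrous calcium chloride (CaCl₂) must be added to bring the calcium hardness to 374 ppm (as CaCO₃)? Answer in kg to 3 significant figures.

Volume: 1830 m³ = 1,830,000 L.
After draining 31% and refilling: 413 × 0.69 + 69 × 0.31 = 306.36 ppm.
Deficit to target: 374 − 306.36 = 67.64 mg/L.
As CaCO₃: 67.64 mg/L × 1,830,000 L = 123,800 g; ÷ 100.1 = 1237 mol Ca²⁺.
Mass: 1237 × 111 = 137,300 g.

137 kg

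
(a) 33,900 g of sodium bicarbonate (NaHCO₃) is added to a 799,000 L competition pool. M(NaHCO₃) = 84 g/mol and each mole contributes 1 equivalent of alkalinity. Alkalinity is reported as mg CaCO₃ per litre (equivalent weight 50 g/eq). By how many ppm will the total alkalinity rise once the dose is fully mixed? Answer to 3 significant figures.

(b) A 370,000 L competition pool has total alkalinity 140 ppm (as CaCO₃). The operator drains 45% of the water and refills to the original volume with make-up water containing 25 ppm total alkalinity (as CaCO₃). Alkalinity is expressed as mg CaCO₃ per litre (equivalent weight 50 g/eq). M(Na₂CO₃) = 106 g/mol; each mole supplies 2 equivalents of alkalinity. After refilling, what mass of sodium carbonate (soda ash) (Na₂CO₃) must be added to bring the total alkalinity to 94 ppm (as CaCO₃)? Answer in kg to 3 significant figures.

(a) Moles of NaHCO₃: 33,900 g ÷ 84 g/mol = 403.6 mol → 403.6 eq of alkalinity.
(a) As CaCO₃: 403.6 eq × 50 g/eq = 20,180 g.
(a) Rise: 20,180 g / 799,000 L × 1000 = 25.25 mg/L.

(b) After draining 45% and refilling: 140 × 0.55 + 25 × 0.45 = 88.25 ppm.
(b) Deficit to target: 94 − 88.25 = 5.75 mg/L.
(b) As CaCO₃: 5.75 mg/L × 370,000 L = 2128 g; ÷ 50 g/eq ÷ 2 = 21.27 mol Na₂CO₃.
(b) Mass: 21.27 × 106 = 2255 g.

(a) 25.3 ppm; (b) 2.26 kg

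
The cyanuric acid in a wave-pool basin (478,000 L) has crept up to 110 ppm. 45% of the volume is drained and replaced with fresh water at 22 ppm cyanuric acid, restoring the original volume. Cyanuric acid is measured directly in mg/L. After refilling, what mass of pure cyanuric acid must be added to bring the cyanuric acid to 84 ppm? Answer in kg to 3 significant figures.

6.50 kg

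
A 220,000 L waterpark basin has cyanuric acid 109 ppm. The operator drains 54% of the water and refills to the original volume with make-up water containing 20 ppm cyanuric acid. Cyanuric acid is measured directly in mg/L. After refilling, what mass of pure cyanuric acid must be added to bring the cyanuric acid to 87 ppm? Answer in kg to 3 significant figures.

After draining 54% and refilling: 109 × 0.46 + 20 × 0.54 = 60.94 ppm.
Deficit to target: 87 − 60.94 = 26.06 mg/L.
Mass: 26.06 mg/L × 220,000 L = 5733 g cyanuric acid.

5.73 kg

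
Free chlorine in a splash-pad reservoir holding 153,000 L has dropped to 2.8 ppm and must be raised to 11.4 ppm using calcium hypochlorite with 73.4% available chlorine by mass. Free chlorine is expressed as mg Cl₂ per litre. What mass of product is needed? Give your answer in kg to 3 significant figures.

Chlorine deficit: 11.4 − 2.8 = 8.6 ppm = 8.6 mg/L as Cl₂.
Cl₂ equivalent needed: 8.6 mg/L × 153,000 L = 1,316,000 mg = 1316 g.
Product at 73.4% available chlorine: 1316 / 0.734 = 1793 g.

1.79 kg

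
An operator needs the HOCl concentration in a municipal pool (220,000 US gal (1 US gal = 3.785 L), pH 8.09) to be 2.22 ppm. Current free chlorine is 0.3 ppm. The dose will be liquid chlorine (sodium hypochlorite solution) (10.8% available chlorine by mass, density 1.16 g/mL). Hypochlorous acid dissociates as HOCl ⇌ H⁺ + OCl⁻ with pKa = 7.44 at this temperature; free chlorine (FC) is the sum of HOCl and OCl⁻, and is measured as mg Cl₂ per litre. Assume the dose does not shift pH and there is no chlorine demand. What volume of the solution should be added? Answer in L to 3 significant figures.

78.7 L

Volume: 220,000 US gal × 3.785 L/gal = 832,700 L.
[OCl⁻]/[HOCl] = 10^(pH − pKa) = 10^(8.09 − 7.44) = 4.467; fraction as HOCl = 1/(1 + 4.467) = 0.1829.
Free chlorine required for 2.22 ppm HOCl: 2.22 / 0.1829 = 12.14 ppm.
FC to add: 12.14 − 0.3 = 11.84 mg/L as Cl₂.
Cl₂ equivalent: 11.84 mg/L × 832,700 L = 9856 g.
Product at 10.8% available Cl: 9856 / 0.108 = 91,260 g.
Volume: 91,260 g ÷ 1.16 g/mL = 78,670 mL.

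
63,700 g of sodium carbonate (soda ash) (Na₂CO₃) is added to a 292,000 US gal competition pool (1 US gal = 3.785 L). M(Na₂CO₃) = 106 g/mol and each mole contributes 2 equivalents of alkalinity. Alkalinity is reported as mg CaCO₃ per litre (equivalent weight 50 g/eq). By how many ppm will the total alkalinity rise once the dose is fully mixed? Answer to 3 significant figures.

54.4 ppm

Volume: 292,000 US gal × 3.785 L/gal = 1,105,220 L.
Moles of Na₂CO₃: 63,700 g ÷ 106 g/mol = 600.9 mol → 1202 eq of alkalinity.
As CaCO₃: 1202 eq × 50 g/eq = 60,090 g.
Rise: 60,090 g / 1,105,220 L × 1000 = 54.37 mg/L.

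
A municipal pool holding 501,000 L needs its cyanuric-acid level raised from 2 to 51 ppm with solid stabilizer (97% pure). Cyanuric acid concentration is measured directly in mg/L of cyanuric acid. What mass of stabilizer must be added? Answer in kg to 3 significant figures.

25.3 kg

CYA to add: (51 − 2) = 49 mg/L × 501,000 L = 24,550 g cyanuric acid.
At 97% purity: 24,550 / 0.97 = 25,310 g product.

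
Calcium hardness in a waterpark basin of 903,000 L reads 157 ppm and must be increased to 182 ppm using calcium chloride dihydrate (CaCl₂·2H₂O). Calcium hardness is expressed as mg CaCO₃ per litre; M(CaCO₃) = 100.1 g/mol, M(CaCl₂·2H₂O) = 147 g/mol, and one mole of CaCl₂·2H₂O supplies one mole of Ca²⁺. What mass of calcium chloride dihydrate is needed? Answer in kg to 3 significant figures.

Hardness to add: (182 − 157) = 25 mg/L as CaCO₃ × 903,000 L = 22,580 g as CaCO₃.
Moles of Ca²⁺ (1 mol Ca²⁺ ≡ 1 mol CaCO₃): 22,580 / 100.1 g/mol = 225.5 mol.
Mass of CaCl₂·2H₂O: 225.5 × 147 = 33,150 g.

33.2 kg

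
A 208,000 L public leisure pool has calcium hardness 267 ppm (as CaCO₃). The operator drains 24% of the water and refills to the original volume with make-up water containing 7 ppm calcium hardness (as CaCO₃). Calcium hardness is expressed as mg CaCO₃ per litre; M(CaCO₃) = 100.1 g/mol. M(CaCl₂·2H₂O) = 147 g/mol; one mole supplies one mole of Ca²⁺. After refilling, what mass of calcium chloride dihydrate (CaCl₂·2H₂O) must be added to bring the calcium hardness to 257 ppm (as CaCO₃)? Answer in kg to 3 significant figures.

After draining 24% and refilling: 267 × 0.76 + 7 × 0.24 = 204.6 ppm.
Deficit to target: 257 − 204.6 = 52.4 mg/L.
As CaCO₃: 52.4 mg/L × 208,000 L = 10,900 g; ÷ 100.1 = 108.9 mol Ca²⁺.
Mass: 108.9 × 147 = 16,010 g.

16.0 kg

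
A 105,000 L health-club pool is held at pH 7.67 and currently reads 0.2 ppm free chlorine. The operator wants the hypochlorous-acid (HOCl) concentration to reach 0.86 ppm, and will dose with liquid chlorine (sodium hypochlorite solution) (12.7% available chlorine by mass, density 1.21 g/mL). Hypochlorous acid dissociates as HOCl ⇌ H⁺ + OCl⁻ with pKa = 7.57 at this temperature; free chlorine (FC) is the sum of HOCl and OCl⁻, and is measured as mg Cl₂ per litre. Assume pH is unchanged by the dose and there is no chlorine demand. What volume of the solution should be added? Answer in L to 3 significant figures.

1.19 L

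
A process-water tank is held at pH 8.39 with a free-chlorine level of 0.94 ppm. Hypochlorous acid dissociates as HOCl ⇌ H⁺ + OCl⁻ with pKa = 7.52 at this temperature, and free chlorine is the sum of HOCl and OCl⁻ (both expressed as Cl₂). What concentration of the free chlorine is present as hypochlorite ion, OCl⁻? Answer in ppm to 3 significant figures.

[OCl⁻]/[HOCl] = 10^(pH − pKa) = 10^(8.39 − 7.52) = 10^0.87 = 7.413.
Fraction as HOCl = 1 / (1 + 7.413) = 0.1189.
OCl⁻ = (1 − 0.1189) × 0.94 ppm = 0.8283 ppm.

0.828 ppm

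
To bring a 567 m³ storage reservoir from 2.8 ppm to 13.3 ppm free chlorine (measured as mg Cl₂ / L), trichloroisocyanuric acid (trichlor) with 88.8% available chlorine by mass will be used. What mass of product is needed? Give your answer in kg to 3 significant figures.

6.70 kg

Volume: 567 m³ = 567,000 L.
Chlorine deficit: 13.3 − 2.8 = 10.5 ppm = 10.5 mg/L as Cl₂.
Cl₂ equivalent needed: 10.5 mg/L × 567,000 L = 5,954,000 mg = 5954 g.
Product at 88.8% available chlorine: 5954 / 0.888 = 6704 g.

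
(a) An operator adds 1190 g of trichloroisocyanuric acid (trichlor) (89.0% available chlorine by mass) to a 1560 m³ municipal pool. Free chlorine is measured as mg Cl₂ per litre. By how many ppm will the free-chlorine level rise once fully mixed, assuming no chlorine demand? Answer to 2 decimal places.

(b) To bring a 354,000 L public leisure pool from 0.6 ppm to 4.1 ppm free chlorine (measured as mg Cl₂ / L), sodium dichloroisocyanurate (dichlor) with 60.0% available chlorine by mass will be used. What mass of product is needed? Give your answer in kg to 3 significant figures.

(a) 0.68 ppm; (b) 2.06 kg

(a) Volume: 1560 m³ = 1,560,000 L.
(a) Available chlorine delivered: 1190 g × 0.89 = 1059 g as Cl₂.
(a) Concentration rise: 1059 g / 1,560,000 L = 0.6789 mg/L = 0.68 ppm.

(b) Chlorine deficit: 4.1 − 0.6 = 3.5 ppm = 3.5 mg/L as Cl₂.
(b) Cl₂ equivalent needed: 3.5 mg/L × 354,000 L = 1,239,000 mg = 1239 g.
(b) Product at 60.0% available chlorine: 1239 / 0.6 = 2065 g.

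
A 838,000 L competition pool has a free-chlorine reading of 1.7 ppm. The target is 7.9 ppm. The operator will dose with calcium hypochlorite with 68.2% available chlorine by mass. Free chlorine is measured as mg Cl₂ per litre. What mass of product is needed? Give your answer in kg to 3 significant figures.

7.62 kg

Chlorine deficit: 7.9 − 1.7 = 6.2 ppm = 6.2 mg/L as Cl₂.
Cl₂ equivalent needed: 6.2 mg/L × 838,000 L = 5,196,000 mg = 5196 g.
Product at 68.2% available chlorine: 5196 / 0.682 = 7618 g.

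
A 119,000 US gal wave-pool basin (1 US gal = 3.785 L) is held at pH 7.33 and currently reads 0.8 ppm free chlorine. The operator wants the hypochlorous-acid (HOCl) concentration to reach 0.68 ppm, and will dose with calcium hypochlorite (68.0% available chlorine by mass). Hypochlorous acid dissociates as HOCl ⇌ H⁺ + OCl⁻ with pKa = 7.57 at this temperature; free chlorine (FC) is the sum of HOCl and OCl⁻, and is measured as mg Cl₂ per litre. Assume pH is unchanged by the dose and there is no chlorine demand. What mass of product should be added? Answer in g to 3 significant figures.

180 g

Volume: 119,000 US gal × 3.785 L/gal = 450,415 L.
[OCl⁻]/[HOCl] = 10^(pH − pKa) = 10^(7.33 − 7.57) = 0.5754; fraction as HOCl = 1/(1 + 0.5754) = 0.6347.
Free chlorine required for 0.68 ppm HOCl: 0.68 / 0.6347 = 1.071 ppm.
FC to add: 1.071 − 0.8 = 0.2713 mg/L as Cl₂.
Cl₂ equivalent: 0.2713 mg/L × 450,415 L = 122.2 g.
Product at 68.0% available Cl: 122.2 / 0.68 = 179.7 g.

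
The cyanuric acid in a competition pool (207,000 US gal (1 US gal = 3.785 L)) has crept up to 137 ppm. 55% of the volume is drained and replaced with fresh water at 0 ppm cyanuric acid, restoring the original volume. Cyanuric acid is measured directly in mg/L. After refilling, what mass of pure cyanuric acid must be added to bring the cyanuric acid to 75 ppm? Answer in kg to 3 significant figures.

10.5 kg

Volume: 207,000 US gal × 3.785 L/gal = 783,495 L.
After draining 55% and refilling: 137 × 0.45 + 0 × 0.55 = 61.65 ppm.
Deficit to target: 75 − 61.65 = 13.35 mg/L.
Mass: 13.35 mg/L × 783,495 L = 10,460 g cyanuric acid.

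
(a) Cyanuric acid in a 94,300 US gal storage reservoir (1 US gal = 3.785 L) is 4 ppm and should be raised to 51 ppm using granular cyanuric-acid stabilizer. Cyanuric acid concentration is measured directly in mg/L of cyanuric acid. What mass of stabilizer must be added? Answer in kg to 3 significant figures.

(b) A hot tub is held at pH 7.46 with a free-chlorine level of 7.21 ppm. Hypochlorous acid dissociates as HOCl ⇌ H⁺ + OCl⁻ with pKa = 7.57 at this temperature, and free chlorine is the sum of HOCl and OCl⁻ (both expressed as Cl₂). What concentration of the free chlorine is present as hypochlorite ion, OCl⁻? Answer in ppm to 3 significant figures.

(a) Volume: 94,300 US gal × 3.785 L/gal = 356,926 L.
(a) CYA to add: (51 − 4) = 47 mg/L × 356,926 L = 16,780 g cyanuric acid.

(b) [OCl⁻]/[HOCl] = 10^(pH − pKa) = 10^(7.46 − 7.57) = 10^-0.11 = 0.7762.
(b) Fraction as HOCl = 1 / (1 + 0.7762) = 0.563.
(b) OCl⁻ = (1 − 0.563) × 7.21 ppm = 3.151 ppm.

(a) 16.8 kg; (b) 3.15 ppm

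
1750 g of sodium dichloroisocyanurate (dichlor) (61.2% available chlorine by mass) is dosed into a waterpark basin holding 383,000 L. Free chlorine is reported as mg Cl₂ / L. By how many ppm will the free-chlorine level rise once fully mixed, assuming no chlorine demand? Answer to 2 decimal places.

Available chlorine delivered: 1750 g × 0.612 = 1071 g as Cl₂.
Concentration rise: 1071 g / 383,000 L = 2.796 mg/L = 2.80 ppm.

2.80 ppm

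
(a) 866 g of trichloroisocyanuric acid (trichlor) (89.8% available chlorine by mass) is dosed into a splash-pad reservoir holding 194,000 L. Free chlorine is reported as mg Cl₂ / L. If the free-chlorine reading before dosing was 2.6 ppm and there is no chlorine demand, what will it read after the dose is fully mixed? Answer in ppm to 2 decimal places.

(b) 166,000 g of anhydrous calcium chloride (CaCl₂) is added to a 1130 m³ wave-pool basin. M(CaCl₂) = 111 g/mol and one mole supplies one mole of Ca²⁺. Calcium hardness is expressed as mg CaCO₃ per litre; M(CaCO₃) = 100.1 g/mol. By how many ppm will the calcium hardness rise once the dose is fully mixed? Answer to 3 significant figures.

(a) 6.61 ppm; (b) 132 ppm

(a) Available chlorine delivered: 866 g × 0.898 = 777.7 g as Cl₂.
(a) Concentration rise: 777.7 g / 194,000 L = 4.009 mg/L = 4.01 ppm.
(a) Final FC: 2.6 + 4.01 = 6.61 ppm.

(b) Volume: 1130 m³ = 1,130,000 L.
(b) Moles of Ca²⁺: 166,000 g ÷ 111 g/mol = 1495 mol.
(b) As CaCO₃: 1495 mol × 100.1 g/mol = 149,700 g.
(b) Rise: 149,700 g / 1,130,000 L × 1000 = 132.5 mg/L.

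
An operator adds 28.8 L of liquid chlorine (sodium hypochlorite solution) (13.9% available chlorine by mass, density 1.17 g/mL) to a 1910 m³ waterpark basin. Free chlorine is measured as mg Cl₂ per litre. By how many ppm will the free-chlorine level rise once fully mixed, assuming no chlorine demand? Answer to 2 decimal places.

2.45 ppm

Volume: 1910 m³ = 1,910,000 L.
Mass of solution: 28.8 L × 1000 mL/L × 1.17 g/mL = 33,700 g.
Available chlorine delivered: 33,700 g × 0.139 = 4684 g as Cl₂.
Concentration rise: 4684 g / 1,910,000 L = 2.452 mg/L = 2.45 ppm.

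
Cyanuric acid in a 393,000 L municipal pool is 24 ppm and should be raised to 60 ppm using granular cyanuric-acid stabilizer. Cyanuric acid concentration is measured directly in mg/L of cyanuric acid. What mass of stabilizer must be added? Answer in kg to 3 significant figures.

14.1 kg

CYA to add: (60 − 24) = 36 mg/L × 393,000 L = 14,150 g cyanuric acid.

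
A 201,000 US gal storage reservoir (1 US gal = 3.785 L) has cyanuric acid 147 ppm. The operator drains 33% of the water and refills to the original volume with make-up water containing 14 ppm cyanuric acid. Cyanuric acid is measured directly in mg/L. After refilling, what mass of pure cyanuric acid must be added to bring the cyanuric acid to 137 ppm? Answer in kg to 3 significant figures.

Volume: 201,000 US gal × 3.785 L/gal = 760,785 L.
After draining 33% and refilling: 147 × 0.67 + 14 × 0.33 = 103.11 ppm.
Deficit to target: 137 − 103.11 = 33.89 mg/L.
Mass: 33.89 mg/L × 760,785 L = 25,780 g cyanuric acid.

25.8 kg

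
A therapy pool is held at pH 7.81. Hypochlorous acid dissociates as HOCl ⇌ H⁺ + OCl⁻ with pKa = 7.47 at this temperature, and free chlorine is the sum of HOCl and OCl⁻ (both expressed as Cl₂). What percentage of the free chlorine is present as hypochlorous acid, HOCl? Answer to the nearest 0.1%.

31.4%

[OCl⁻]/[HOCl] = 10^(pH − pKa) = 10^(7.81 − 7.47) = 10^0.34 = 2.188.
Fraction as HOCl = 1 / (1 + 2.188) = 0.3137.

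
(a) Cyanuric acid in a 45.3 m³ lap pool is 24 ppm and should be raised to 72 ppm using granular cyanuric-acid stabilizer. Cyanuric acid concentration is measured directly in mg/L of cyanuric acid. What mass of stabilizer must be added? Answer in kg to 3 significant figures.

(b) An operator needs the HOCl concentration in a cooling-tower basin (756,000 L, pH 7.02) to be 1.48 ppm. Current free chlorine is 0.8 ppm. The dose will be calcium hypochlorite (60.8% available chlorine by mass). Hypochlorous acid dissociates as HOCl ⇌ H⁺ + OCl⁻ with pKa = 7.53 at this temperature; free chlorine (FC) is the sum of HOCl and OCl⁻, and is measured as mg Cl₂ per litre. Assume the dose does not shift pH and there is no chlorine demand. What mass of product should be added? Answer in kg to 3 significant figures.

(a) 2.17 kg; (b) 1.41 kg

(a) Volume: 45.3 m³ = 45,300 L.
(a) CYA to add: (72 − 24) = 48 mg/L × 45,300 L = 2174 g cyanuric acid.

(b) [OCl⁻]/[HOCl] = 10^(pH − pKa) = 10^(7.02 − 7.53) = 0.309; fraction as HOCl = 1/(1 + 0.309) = 0.7639.
(b) Free chlorine required for 1.48 ppm HOCl: 1.48 / 0.7639 = 1.937 ppm.
(b) FC to add: 1.937 − 0.8 = 1.137 mg/L as Cl₂.
(b) Cl₂ equivalent: 1.137 mg/L × 756,000 L = 859.8 g.
(b) Product at 60.8% available Cl: 859.8 / 0.608 = 1414 g.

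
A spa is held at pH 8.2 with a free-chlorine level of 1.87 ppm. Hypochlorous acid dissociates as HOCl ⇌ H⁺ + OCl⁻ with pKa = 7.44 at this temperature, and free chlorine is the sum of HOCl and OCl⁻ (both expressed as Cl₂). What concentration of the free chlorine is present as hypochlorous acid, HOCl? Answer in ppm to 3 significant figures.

[OCl⁻]/[HOCl] = 10^(pH − pKa) = 10^(8.2 − 7.44) = 10^0.76 = 5.754.
Fraction as HOCl = 1 / (1 + 5.754) = 0.1481.
HOCl = 0.1481 × 1.87 ppm = 0.2769 ppm.

0.277 ppm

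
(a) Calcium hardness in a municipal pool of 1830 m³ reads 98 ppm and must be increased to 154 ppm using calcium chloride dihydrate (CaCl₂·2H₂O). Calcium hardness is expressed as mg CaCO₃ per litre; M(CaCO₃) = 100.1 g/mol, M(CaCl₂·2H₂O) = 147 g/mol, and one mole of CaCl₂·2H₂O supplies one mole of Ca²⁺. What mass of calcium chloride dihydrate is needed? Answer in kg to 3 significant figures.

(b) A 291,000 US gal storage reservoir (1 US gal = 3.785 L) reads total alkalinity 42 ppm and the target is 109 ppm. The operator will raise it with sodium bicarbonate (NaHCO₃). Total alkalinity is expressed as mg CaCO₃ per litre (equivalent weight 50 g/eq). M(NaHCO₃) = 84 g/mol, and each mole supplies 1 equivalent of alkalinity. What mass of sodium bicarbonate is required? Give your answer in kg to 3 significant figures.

(a) Volume: 1830 m³ = 1,830,000 L.
(a) Hardness to add: (154 − 98) = 56 mg/L as CaCO₃ × 1,830,000 L = 102,500 g as CaCO₃.
(a) Moles of Ca²⁺ (1 mol Ca²⁺ ≡ 1 mol CaCO₃): 102,500 / 100.1 g/mol = 1024 mol.
(a) Mass of CaCl₂·2H₂O: 1024 × 147 = 150,500 g.

(b) Volume: 291,000 US gal × 3.785 L/gal = 1,101,435 L.
(b) Alkalinity to add: (109 − 42) = 67 mg/L as CaCO₃ × 1,101,435 L = 73,800 g as CaCO₃.
(b) Equivalents: 73,800 g ÷ 50 g/eq = 1476 eq.
(b) NaHCO₃ supplies 1 eq per mole → 1476 mol.
(b) Mass: 1476 mol × 84 g/mol = 124,000 g.

(a) 150 kg; (b) 124 kg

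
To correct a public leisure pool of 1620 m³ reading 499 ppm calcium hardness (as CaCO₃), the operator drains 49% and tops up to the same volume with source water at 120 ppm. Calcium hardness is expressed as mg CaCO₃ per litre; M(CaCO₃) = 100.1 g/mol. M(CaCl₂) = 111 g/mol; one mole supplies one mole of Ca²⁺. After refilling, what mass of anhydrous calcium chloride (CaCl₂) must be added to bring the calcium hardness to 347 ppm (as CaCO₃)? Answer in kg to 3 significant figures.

Volume: 1620 m³ = 1,620,000 L.
After draining 49% and refilling: 499 × 0.51 + 120 × 0.49 = 313.29 ppm.
Deficit to target: 347 − 313.29 = 33.71 mg/L.
As CaCO₃: 33.71 mg/L × 1,620,000 L = 54,610 g; ÷ 100.1 = 545.6 mol Ca²⁺.
Mass: 545.6 × 111 = 60,560 g.

60.6 kg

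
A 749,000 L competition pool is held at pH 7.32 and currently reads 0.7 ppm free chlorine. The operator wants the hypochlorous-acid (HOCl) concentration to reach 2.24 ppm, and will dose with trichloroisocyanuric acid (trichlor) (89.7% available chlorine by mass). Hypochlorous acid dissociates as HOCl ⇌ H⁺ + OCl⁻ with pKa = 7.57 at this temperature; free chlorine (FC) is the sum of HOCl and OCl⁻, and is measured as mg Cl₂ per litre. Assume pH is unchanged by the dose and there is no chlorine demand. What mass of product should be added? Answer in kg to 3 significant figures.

2.34 kg

[OCl⁻]/[HOCl] = 10^(pH − pKa) = 10^(7.32 − 7.57) = 0.5623; fraction as HOCl = 1/(1 + 0.5623) = 0.6401.
Free chlorine required for 2.24 ppm HOCl: 2.24 / 0.6401 = 3.5 ppm.
FC to add: 3.5 − 0.7 = 2.8 mg/L as Cl₂.
Cl₂ equivalent: 2.8 mg/L × 749,000 L = 2097 g.
Product at 89.7% available Cl: 2097 / 0.897 = 2338 g.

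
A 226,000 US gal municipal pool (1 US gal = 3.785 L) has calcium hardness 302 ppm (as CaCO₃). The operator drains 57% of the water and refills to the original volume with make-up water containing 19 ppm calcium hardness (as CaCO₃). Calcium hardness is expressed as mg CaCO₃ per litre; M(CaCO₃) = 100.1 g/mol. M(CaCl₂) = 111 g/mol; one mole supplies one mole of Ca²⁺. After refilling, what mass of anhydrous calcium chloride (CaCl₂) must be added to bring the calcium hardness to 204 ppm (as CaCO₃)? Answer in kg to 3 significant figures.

60.1 kg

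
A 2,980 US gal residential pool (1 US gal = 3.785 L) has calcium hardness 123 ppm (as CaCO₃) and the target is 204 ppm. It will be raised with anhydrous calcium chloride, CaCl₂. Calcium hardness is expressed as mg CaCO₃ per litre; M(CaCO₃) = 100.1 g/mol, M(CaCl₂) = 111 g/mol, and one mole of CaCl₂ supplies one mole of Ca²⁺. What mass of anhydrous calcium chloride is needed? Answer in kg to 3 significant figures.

Volume: 2,980 US gal × 3.785 L/gal = 11,279 L.
Hardness to add: (204 − 123) = 81 mg/L as CaCO₃ × 11,279 L = 913.6 g as CaCO₃.
Moles of Ca²⁺ (1 mol Ca²⁺ ≡ 1 mol CaCO₃): 913.6 / 100.1 g/mol = 9.127 mol.
Mass of CaCl₂: 9.127 × 111 = 1013 g.

1.01 kg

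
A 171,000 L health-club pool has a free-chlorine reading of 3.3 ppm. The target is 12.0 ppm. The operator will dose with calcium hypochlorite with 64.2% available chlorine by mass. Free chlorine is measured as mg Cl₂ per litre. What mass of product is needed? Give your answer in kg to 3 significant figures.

Chlorine deficit: 12.0 − 3.3 = 8.7 ppm = 8.7 mg/L as Cl₂.
Cl₂ equivalent needed: 8.7 mg/L × 171,000 L = 1,488,000 mg = 1488 g.
Product at 64.2% available chlorine: 1488 / 0.642 = 2317 g.

2.32 kg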